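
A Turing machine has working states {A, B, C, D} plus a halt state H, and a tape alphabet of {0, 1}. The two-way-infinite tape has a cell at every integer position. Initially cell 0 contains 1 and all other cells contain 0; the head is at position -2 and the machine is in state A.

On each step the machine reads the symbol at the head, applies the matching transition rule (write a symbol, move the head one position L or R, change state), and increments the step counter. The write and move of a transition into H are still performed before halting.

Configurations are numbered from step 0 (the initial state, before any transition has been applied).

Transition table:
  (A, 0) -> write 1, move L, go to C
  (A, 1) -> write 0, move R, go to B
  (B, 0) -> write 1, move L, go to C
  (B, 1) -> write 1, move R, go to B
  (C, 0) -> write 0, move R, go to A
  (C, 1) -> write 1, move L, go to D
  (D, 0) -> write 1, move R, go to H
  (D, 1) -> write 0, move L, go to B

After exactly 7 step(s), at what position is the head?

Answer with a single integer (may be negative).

Answer: 1

Derivation:
Step 1: in state A at pos -2, read 0 -> (A,0)->write 1,move L,goto C. Now: state=C, head=-3, tape[-4..1]=001010 (head:  ^)
Step 2: in state C at pos -3, read 0 -> (C,0)->write 0,move R,goto A. Now: state=A, head=-2, tape[-4..1]=001010 (head:   ^)
Step 3: in state A at pos -2, read 1 -> (A,1)->write 0,move R,goto B. Now: state=B, head=-1, tape[-4..1]=000010 (head:    ^)
Step 4: in state B at pos -1, read 0 -> (B,0)->write 1,move L,goto C. Now: state=C, head=-2, tape[-4..1]=000110 (head:   ^)
Step 5: in state C at pos -2, read 0 -> (C,0)->write 0,move R,goto A. Now: state=A, head=-1, tape[-4..1]=000110 (head:    ^)
Step 6: in state A at pos -1, read 1 -> (A,1)->write 0,move R,goto B. Now: state=B, head=0, tape[-4..1]=000010 (head:     ^)
Step 7: in state B at pos 0, read 1 -> (B,1)->write 1,move R,goto B. Now: state=B, head=1, tape[-4..2]=0000100 (head:      ^)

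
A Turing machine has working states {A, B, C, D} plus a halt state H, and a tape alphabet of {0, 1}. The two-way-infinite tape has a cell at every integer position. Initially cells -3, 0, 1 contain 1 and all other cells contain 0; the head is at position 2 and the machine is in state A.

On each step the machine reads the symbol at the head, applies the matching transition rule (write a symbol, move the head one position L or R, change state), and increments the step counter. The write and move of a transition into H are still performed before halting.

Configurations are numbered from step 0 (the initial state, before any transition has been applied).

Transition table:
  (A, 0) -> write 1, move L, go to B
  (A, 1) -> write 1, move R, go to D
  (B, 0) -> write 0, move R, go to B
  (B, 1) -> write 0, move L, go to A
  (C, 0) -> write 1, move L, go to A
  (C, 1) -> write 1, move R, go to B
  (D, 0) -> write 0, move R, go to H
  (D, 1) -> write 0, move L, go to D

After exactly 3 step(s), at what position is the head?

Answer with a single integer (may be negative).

Step 1: in state A at pos 2, read 0 -> (A,0)->write 1,move L,goto B. Now: state=B, head=1, tape[-4..3]=01001110 (head:      ^)
Step 2: in state B at pos 1, read 1 -> (B,1)->write 0,move L,goto A. Now: state=A, head=0, tape[-4..3]=01001010 (head:     ^)
Step 3: in state A at pos 0, read 1 -> (A,1)->write 1,move R,goto D. Now: state=D, head=1, tape[-4..3]=01001010 (head:      ^)

Answer: 1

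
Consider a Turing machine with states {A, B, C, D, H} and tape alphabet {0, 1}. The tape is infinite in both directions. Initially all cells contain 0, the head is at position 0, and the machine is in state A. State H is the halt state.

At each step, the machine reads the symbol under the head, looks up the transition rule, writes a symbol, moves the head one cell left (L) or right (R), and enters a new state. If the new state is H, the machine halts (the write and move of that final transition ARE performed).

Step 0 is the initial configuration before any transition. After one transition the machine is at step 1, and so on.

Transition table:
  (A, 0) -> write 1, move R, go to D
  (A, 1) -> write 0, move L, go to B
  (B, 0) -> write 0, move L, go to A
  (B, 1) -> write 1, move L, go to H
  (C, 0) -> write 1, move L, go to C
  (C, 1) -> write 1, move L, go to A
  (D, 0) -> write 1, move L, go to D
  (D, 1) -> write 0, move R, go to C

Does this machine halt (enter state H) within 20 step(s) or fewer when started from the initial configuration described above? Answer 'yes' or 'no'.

Answer: no

Derivation:
Step 1: in state A at pos 0, read 0 -> (A,0)->write 1,move R,goto D. Now: state=D, head=1, tape[-1..2]=0100 (head:   ^)
Step 2: in state D at pos 1, read 0 -> (D,0)->write 1,move L,goto D. Now: state=D, head=0, tape[-1..2]=0110 (head:  ^)
Step 3: in state D at pos 0, read 1 -> (D,1)->write 0,move R,goto C. Now: state=C, head=1, tape[-1..2]=0010 (head:   ^)
Step 4: in state C at pos 1, read 1 -> (C,1)->write 1,move L,goto A. Now: state=A, head=0, tape[-1..2]=0010 (head:  ^)
Step 5: in state A at pos 0, read 0 -> (A,0)->write 1,move R,goto D. Now: state=D, head=1, tape[-1..2]=0110 (head:   ^)
Step 6: in state D at pos 1, read 1 -> (D,1)->write 0,move R,goto C. Now: state=C, head=2, tape[-1..3]=01000 (head:    ^)
Step 7: in state C at pos 2, read 0 -> (C,0)->write 1,move L,goto C. Now: state=C, head=1, tape[-1..3]=01010 (head:   ^)
Step 8: in state C at pos 1, read 0 -> (C,0)->write 1,move L,goto C. Now: state=C, head=0, tape[-1..3]=01110 (head:  ^)
Step 9: in state C at pos 0, read 1 -> (C,1)->write 1,move L,goto A. Now: state=A, head=-1, tape[-2..3]=001110 (head:  ^)
Step 10: in state A at pos -1, read 0 -> (A,0)->write 1,move R,goto D. Now: state=D, head=0, tape[-2..3]=011110 (head:   ^)
Step 11: in state D at pos 0, read 1 -> (D,1)->write 0,move R,goto C. Now: state=C, head=1, tape[-2..3]=010110 (head:    ^)
Step 12: in state C at pos 1, read 1 -> (C,1)->write 1,move L,goto A. Now: state=A, head=0, tape[-2..3]=010110 (head:   ^)
Step 13: in state A at pos 0, read 0 -> (A,0)->write 1,move R,goto D. Now: state=D, head=1, tape[-2..3]=011110 (head:    ^)
Step 14: in state D at pos 1, read 1 -> (D,1)->write 0,move R,goto C. Now: state=C, head=2, tape[-2..3]=011010 (head:     ^)
Step 15: in state C at pos 2, read 1 -> (C,1)->write 1,move L,goto A. Now: state=A, head=1, tape[-2..3]=011010 (head:    ^)
Step 16: in state A at pos 1, read 0 -> (A,0)->write 1,move R,goto D. Now: state=D, head=2, tape[-2..3]=011110 (head:     ^)
Step 17: in state D at pos 2, read 1 -> (D,1)->write 0,move R,goto C. Now: state=C, head=3, tape[-2..4]=0111000 (head:      ^)
Step 18: in state C at pos 3, read 0 -> (C,0)->write 1,move L,goto C. Now: state=C, head=2, tape[-2..4]=0111010 (head:     ^)
Step 19: in state C at pos 2, read 0 -> (C,0)->write 1,move L,goto C. Now: state=C, head=1, tape[-2..4]=0111110 (head:    ^)
Step 20: in state C at pos 1, read 1 -> (C,1)->write 1,move L,goto A. Now: state=A, head=0, tape[-2..4]=0111110 (head:   ^)
After 20 step(s): state = A (not H) -> not halted within 20 -> no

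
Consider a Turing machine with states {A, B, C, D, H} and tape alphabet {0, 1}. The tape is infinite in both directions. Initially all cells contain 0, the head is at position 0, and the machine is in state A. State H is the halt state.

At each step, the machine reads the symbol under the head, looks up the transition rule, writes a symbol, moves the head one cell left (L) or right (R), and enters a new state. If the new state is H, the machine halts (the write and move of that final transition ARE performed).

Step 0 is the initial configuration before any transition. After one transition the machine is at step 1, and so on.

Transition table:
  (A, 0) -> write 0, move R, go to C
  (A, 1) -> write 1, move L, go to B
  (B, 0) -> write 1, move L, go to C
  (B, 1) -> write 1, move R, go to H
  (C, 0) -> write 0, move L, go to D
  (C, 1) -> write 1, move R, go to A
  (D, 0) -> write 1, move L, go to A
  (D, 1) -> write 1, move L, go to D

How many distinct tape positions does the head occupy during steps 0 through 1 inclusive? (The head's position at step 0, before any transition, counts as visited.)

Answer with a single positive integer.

Answer: 2

Derivation:
Step 1: in state A at pos 0, read 0 -> (A,0)->write 0,move R,goto C. Now: state=C, head=1, tape[-1..2]=0000 (head:   ^)
Head positions at steps 0..1: starting at 0, distinct positions visited = {0, 1} -> 2 position(s)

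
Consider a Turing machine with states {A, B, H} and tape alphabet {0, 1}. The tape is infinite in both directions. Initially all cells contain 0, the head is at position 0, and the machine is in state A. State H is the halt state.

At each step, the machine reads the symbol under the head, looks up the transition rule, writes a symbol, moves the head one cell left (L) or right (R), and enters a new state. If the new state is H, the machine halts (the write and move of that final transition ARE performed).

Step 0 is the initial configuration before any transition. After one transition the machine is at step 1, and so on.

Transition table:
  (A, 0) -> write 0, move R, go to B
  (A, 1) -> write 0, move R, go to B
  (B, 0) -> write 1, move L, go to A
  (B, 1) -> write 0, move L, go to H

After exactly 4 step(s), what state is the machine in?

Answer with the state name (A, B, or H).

Answer: H

Derivation:
Step 1: in state A at pos 0, read 0 -> (A,0)->write 0,move R,goto B. Now: state=B, head=1, tape[-1..2]=0000 (head:   ^)
Step 2: in state B at pos 1, read 0 -> (B,0)->write 1,move L,goto A. Now: state=A, head=0, tape[-1..2]=0010 (head:  ^)
Step 3: in state A at pos 0, read 0 -> (A,0)->write 0,move R,goto B. Now: state=B, head=1, tape[-1..2]=0010 (head:   ^)
Step 4: in state B at pos 1, read 1 -> (B,1)->write 0,move L,goto H. Now: state=H, head=0, tape[-1..2]=0000 (head:  ^)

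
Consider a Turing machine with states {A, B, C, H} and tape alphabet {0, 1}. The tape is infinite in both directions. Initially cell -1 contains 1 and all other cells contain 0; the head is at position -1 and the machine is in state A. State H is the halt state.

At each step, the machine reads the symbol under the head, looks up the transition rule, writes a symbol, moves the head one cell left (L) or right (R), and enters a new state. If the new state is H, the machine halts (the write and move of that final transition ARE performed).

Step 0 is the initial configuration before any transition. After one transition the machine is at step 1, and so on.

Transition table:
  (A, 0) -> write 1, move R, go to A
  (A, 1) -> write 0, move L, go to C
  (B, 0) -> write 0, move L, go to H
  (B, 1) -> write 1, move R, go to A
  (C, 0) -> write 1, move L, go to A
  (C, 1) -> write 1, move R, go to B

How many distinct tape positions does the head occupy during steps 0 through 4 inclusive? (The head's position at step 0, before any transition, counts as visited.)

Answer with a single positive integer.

Step 1: in state A at pos -1, read 1 -> (A,1)->write 0,move L,goto C. Now: state=C, head=-2, tape[-3..0]=0000 (head:  ^)
Step 2: in state C at pos -2, read 0 -> (C,0)->write 1,move L,goto A. Now: state=A, head=-3, tape[-4..0]=00100 (head:  ^)
Step 3: in state A at pos -3, read 0 -> (A,0)->write 1,move R,goto A. Now: state=A, head=-2, tape[-4..0]=01100 (head:   ^)
Step 4: in state A at pos -2, read 1 -> (A,1)->write 0,move L,goto C. Now: state=C, head=-3, tape[-4..0]=01000 (head:  ^)
Head positions at steps 0..4: starting at -1, distinct positions visited = {-3, -2, -1} -> 3 position(s)

Answer: 3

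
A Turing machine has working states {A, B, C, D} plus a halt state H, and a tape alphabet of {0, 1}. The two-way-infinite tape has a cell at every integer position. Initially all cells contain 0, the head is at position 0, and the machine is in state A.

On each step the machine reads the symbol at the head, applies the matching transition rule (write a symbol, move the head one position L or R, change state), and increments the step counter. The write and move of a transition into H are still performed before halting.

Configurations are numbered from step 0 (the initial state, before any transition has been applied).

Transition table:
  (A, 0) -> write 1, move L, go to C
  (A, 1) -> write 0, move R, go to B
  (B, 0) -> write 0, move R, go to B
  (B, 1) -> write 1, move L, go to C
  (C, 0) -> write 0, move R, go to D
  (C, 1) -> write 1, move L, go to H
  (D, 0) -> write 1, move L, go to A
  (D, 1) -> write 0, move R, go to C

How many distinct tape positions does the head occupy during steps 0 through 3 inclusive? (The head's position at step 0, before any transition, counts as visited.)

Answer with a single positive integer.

Step 1: in state A at pos 0, read 0 -> (A,0)->write 1,move L,goto C. Now: state=C, head=-1, tape[-2..1]=0010 (head:  ^)
Step 2: in state C at pos -1, read 0 -> (C,0)->write 0,move R,goto D. Now: state=D, head=0, tape[-2..1]=0010 (head:   ^)
Step 3: in state D at pos 0, read 1 -> (D,1)->write 0,move R,goto C. Now: state=C, head=1, tape[-2..2]=00000 (head:    ^)
Head positions at steps 0..3: starting at 0, distinct positions visited = {-1, 0, 1} -> 3 position(s)

Answer: 3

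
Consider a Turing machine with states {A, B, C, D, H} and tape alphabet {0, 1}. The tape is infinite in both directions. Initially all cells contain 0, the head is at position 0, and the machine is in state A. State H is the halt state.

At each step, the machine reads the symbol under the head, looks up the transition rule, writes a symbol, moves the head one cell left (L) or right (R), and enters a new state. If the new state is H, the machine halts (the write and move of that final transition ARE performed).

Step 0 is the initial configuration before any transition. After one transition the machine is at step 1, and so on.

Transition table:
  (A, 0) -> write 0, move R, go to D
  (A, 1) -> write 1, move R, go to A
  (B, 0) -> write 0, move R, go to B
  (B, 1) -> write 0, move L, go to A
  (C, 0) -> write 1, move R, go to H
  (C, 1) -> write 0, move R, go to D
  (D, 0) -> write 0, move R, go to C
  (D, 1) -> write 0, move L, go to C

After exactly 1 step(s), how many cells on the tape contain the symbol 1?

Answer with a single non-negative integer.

Step 1: in state A at pos 0, read 0 -> (A,0)->write 0,move R,goto D. Now: state=D, head=1, tape[-1..2]=0000 (head:   ^)
No cell contains 1 after step 1 -> 0 cell(s)

Answer: 0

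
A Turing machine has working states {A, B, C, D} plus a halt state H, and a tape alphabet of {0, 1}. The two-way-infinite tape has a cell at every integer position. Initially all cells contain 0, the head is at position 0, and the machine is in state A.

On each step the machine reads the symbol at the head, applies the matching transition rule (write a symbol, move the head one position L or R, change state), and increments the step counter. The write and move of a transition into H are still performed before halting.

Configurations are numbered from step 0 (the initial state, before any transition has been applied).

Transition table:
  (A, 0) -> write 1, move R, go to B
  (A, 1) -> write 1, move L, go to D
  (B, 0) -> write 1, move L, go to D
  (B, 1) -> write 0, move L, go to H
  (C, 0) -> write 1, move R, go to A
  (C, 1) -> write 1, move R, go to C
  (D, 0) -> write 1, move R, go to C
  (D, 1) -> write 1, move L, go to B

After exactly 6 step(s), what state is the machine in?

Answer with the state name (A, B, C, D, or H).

Answer: C

Derivation:
Step 1: in state A at pos 0, read 0 -> (A,0)->write 1,move R,goto B. Now: state=B, head=1, tape[-1..2]=0100 (head:   ^)
Step 2: in state B at pos 1, read 0 -> (B,0)->write 1,move L,goto D. Now: state=D, head=0, tape[-1..2]=0110 (head:  ^)
Step 3: in state D at pos 0, read 1 -> (D,1)->write 1,move L,goto B. Now: state=B, head=-1, tape[-2..2]=00110 (head:  ^)
Step 4: in state B at pos -1, read 0 -> (B,0)->write 1,move L,goto D. Now: state=D, head=-2, tape[-3..2]=001110 (head:  ^)
Step 5: in state D at pos -2, read 0 -> (D,0)->write 1,move R,goto C. Now: state=C, head=-1, tape[-3..2]=011110 (head:   ^)
Step 6: in state C at pos -1, read 1 -> (C,1)->write 1,move R,goto C. Now: state=C, head=0, tape[-3..2]=011110 (head:    ^)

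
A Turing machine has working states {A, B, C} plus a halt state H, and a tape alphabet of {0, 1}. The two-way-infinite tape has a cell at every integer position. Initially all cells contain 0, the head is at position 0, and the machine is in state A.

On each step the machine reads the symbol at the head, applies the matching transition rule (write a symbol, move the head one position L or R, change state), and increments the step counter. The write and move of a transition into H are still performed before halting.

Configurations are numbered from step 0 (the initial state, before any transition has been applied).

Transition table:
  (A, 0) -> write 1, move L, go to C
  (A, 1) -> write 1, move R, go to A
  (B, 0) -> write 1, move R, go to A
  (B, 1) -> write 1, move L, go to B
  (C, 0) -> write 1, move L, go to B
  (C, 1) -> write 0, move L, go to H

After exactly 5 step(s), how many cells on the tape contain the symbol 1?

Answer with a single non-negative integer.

Step 1: in state A at pos 0, read 0 -> (A,0)->write 1,move L,goto C. Now: state=C, head=-1, tape[-2..1]=0010 (head:  ^)
Step 2: in state C at pos -1, read 0 -> (C,0)->write 1,move L,goto B. Now: state=B, head=-2, tape[-3..1]=00110 (head:  ^)
Step 3: in state B at pos -2, read 0 -> (B,0)->write 1,move R,goto A. Now: state=A, head=-1, tape[-3..1]=01110 (head:   ^)
Step 4: in state A at pos -1, read 1 -> (A,1)->write 1,move R,goto A. Now: state=A, head=0, tape[-3..1]=01110 (head:    ^)
Step 5: in state A at pos 0, read 1 -> (A,1)->write 1,move R,goto A. Now: state=A, head=1, tape[-3..2]=011100 (head:     ^)
Cells containing 1 after step 5: {-2, -1, 0} -> 3 cell(s)

Answer: 3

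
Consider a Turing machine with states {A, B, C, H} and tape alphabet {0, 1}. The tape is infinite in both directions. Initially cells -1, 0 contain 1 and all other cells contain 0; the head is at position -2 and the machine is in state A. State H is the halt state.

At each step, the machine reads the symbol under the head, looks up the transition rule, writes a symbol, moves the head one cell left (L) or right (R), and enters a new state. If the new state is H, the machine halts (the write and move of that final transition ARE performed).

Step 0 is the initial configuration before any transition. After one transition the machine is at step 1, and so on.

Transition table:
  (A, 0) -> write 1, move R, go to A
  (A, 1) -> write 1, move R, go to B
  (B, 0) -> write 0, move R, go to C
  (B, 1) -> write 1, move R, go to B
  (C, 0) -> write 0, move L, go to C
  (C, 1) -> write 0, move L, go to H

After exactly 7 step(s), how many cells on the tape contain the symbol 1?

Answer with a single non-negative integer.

Step 1: in state A at pos -2, read 0 -> (A,0)->write 1,move R,goto A. Now: state=A, head=-1, tape[-3..1]=01110 (head:   ^)
Step 2: in state A at pos -1, read 1 -> (A,1)->write 1,move R,goto B. Now: state=B, head=0, tape[-3..1]=01110 (head:    ^)
Step 3: in state B at pos 0, read 1 -> (B,1)->write 1,move R,goto B. Now: state=B, head=1, tape[-3..2]=011100 (head:     ^)
Step 4: in state B at pos 1, read 0 -> (B,0)->write 0,move R,goto C. Now: state=C, head=2, tape[-3..3]=0111000 (head:      ^)
Step 5: in state C at pos 2, read 0 -> (C,0)->write 0,move L,goto C. Now: state=C, head=1, tape[-3..3]=0111000 (head:     ^)
Step 6: in state C at pos 1, read 0 -> (C,0)->write 0,move L,goto C. Now: state=C, head=0, tape[-3..3]=0111000 (head:    ^)
Step 7: in state C at pos 0, read 1 -> (C,1)->write 0,move L,goto H. Now: state=H, head=-1, tape[-3..3]=0110000 (head:   ^)
Cells containing 1 after step 7: {-2, -1} -> 2 cell(s)

Answer: 2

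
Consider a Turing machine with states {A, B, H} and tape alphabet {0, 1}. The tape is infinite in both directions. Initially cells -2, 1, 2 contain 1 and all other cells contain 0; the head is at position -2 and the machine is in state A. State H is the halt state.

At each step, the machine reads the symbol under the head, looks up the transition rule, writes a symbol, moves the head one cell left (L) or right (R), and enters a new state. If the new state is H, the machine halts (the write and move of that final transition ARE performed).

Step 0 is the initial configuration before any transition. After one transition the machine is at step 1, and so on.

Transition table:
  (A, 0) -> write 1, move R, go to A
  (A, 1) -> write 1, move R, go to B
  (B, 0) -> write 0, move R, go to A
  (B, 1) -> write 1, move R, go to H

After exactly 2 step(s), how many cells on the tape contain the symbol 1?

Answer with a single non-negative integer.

Answer: 3

Derivation:
Step 1: in state A at pos -2, read 1 -> (A,1)->write 1,move R,goto B. Now: state=B, head=-1, tape[-3..3]=0100110 (head:   ^)
Step 2: in state B at pos -1, read 0 -> (B,0)->write 0,move R,goto A. Now: state=A, head=0, tape[-3..3]=0100110 (head:    ^)
Cells containing 1 after step 2: {-2, 1, 2} -> 3 cell(s)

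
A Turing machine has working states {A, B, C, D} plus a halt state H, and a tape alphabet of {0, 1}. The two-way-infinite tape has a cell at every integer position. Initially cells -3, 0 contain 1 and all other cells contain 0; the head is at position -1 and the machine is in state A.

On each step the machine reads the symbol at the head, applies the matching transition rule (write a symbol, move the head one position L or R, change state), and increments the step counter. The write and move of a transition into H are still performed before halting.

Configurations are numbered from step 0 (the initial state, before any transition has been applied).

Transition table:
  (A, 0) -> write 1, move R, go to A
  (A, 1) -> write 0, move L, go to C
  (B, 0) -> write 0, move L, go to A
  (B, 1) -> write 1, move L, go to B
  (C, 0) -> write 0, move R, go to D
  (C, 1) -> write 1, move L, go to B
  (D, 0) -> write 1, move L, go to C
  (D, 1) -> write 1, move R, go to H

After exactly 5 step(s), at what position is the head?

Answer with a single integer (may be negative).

Answer: -4

Derivation:
Step 1: in state A at pos -1, read 0 -> (A,0)->write 1,move R,goto A. Now: state=A, head=0, tape[-4..1]=010110 (head:     ^)
Step 2: in state A at pos 0, read 1 -> (A,1)->write 0,move L,goto C. Now: state=C, head=-1, tape[-4..1]=010100 (head:    ^)
Step 3: in state C at pos -1, read 1 -> (C,1)->write 1,move L,goto B. Now: state=B, head=-2, tape[-4..1]=010100 (head:   ^)
Step 4: in state B at pos -2, read 0 -> (B,0)->write 0,move L,goto A. Now: state=A, head=-3, tape[-4..1]=010100 (head:  ^)
Step 5: in state A at pos -3, read 1 -> (A,1)->write 0,move L,goto C. Now: state=C, head=-4, tape[-5..1]=0000100 (head:  ^)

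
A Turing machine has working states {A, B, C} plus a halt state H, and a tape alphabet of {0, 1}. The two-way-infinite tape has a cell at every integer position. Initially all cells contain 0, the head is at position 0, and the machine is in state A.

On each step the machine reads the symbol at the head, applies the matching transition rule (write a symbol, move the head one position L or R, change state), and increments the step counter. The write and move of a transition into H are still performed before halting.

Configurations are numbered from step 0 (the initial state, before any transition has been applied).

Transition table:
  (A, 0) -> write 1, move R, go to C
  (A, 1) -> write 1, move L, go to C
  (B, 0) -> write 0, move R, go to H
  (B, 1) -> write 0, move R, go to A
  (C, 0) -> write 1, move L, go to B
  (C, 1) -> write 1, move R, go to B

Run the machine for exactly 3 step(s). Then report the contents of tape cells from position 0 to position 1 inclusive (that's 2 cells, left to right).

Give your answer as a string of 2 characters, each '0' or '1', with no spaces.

Answer: 01

Derivation:
Step 1: in state A at pos 0, read 0 -> (A,0)->write 1,move R,goto C. Now: state=C, head=1, tape[-1..2]=0100 (head:   ^)
Step 2: in state C at pos 1, read 0 -> (C,0)->write 1,move L,goto B. Now: state=B, head=0, tape[-1..2]=0110 (head:  ^)
Step 3: in state B at pos 0, read 1 -> (B,1)->write 0,move R,goto A. Now: state=A, head=1, tape[-1..2]=0010 (head:   ^)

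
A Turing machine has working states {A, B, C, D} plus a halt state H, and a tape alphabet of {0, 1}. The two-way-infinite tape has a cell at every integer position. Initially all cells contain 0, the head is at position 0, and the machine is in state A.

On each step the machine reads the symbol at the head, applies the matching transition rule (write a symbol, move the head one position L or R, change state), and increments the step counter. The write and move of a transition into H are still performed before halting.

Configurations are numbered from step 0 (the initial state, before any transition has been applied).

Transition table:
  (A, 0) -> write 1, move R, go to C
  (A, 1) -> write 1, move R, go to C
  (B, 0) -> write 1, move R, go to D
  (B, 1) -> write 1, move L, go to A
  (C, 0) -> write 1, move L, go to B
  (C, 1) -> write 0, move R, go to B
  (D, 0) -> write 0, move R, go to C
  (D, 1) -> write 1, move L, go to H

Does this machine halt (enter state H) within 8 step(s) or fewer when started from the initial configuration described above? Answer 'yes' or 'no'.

Step 1: in state A at pos 0, read 0 -> (A,0)->write 1,move R,goto C. Now: state=C, head=1, tape[-1..2]=0100 (head:   ^)
Step 2: in state C at pos 1, read 0 -> (C,0)->write 1,move L,goto B. Now: state=B, head=0, tape[-1..2]=0110 (head:  ^)
Step 3: in state B at pos 0, read 1 -> (B,1)->write 1,move L,goto A. Now: state=A, head=-1, tape[-2..2]=00110 (head:  ^)
Step 4: in state A at pos -1, read 0 -> (A,0)->write 1,move R,goto C. Now: state=C, head=0, tape[-2..2]=01110 (head:   ^)
Step 5: in state C at pos 0, read 1 -> (C,1)->write 0,move R,goto B. Now: state=B, head=1, tape[-2..2]=01010 (head:    ^)
Step 6: in state B at pos 1, read 1 -> (B,1)->write 1,move L,goto A. Now: state=A, head=0, tape[-2..2]=01010 (head:   ^)
Step 7: in state A at pos 0, read 0 -> (A,0)->write 1,move R,goto C. Now: state=C, head=1, tape[-2..2]=01110 (head:    ^)
Step 8: in state C at pos 1, read 1 -> (C,1)->write 0,move R,goto B. Now: state=B, head=2, tape[-2..3]=011000 (head:     ^)
After 8 step(s): state = B (not H) -> not halted within 8 -> no

Answer: no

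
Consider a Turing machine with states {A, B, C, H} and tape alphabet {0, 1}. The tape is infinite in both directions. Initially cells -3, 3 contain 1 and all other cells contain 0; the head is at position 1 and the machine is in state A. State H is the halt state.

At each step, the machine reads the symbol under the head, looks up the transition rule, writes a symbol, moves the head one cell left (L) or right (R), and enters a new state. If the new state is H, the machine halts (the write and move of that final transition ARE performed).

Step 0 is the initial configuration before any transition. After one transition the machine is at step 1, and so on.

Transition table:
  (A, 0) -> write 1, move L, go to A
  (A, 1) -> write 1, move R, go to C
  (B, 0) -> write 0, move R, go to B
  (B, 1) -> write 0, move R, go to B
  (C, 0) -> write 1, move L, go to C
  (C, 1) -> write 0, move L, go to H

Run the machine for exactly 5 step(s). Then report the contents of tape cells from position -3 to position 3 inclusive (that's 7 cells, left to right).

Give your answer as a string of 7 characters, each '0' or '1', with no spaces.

Answer: 1111101

Derivation:
Step 1: in state A at pos 1, read 0 -> (A,0)->write 1,move L,goto A. Now: state=A, head=0, tape[-4..4]=010001010 (head:     ^)
Step 2: in state A at pos 0, read 0 -> (A,0)->write 1,move L,goto A. Now: state=A, head=-1, tape[-4..4]=010011010 (head:    ^)
Step 3: in state A at pos -1, read 0 -> (A,0)->write 1,move L,goto A. Now: state=A, head=-2, tape[-4..4]=010111010 (head:   ^)
Step 4: in state A at pos -2, read 0 -> (A,0)->write 1,move L,goto A. Now: state=A, head=-3, tape[-4..4]=011111010 (head:  ^)
Step 5: in state A at pos -3, read 1 -> (A,1)->write 1,move R,goto C. Now: state=C, head=-2, tape[-4..4]=011111010 (head:   ^)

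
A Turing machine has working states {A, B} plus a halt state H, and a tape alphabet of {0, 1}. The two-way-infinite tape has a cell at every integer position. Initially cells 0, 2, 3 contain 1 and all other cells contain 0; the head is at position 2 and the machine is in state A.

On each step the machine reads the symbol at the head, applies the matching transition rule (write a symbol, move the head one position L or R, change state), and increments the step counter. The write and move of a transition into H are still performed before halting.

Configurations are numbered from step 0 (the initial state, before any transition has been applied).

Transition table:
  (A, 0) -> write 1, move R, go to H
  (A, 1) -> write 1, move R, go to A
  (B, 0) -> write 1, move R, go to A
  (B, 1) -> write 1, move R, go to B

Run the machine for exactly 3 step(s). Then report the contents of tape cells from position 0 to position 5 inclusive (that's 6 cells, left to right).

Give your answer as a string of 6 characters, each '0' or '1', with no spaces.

Step 1: in state A at pos 2, read 1 -> (A,1)->write 1,move R,goto A. Now: state=A, head=3, tape[-1..4]=010110 (head:     ^)
Step 2: in state A at pos 3, read 1 -> (A,1)->write 1,move R,goto A. Now: state=A, head=4, tape[-1..5]=0101100 (head:      ^)
Step 3: in state A at pos 4, read 0 -> (A,0)->write 1,move R,goto H. Now: state=H, head=5, tape[-1..6]=01011100 (head:       ^)

Answer: 101110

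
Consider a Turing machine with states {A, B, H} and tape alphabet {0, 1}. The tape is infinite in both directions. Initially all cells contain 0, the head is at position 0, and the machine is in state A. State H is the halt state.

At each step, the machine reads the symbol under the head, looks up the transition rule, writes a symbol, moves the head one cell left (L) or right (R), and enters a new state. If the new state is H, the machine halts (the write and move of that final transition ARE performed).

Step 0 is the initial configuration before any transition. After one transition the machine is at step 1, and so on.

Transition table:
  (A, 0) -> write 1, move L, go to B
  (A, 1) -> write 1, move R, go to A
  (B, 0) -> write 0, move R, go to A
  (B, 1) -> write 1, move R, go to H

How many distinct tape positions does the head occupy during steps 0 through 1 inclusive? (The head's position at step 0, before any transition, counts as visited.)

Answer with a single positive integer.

Answer: 2

Derivation:
Step 1: in state A at pos 0, read 0 -> (A,0)->write 1,move L,goto B. Now: state=B, head=-1, tape[-2..1]=0010 (head:  ^)
Head positions at steps 0..1: starting at 0, distinct positions visited = {-1, 0} -> 2 position(s)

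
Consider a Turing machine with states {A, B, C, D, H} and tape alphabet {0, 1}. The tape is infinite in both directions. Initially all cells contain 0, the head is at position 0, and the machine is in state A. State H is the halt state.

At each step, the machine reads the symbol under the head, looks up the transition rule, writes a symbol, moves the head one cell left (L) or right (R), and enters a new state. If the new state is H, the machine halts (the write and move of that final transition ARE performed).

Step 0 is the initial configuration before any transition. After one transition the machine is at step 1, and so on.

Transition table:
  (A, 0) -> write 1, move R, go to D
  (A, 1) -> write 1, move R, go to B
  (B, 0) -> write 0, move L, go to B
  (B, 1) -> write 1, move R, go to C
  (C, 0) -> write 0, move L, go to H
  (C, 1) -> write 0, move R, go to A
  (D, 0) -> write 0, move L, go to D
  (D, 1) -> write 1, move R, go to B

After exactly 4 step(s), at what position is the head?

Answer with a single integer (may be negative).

Answer: 0

Derivation:
Step 1: in state A at pos 0, read 0 -> (A,0)->write 1,move R,goto D. Now: state=D, head=1, tape[-1..2]=0100 (head:   ^)
Step 2: in state D at pos 1, read 0 -> (D,0)->write 0,move L,goto D. Now: state=D, head=0, tape[-1..2]=0100 (head:  ^)
Step 3: in state D at pos 0, read 1 -> (D,1)->write 1,move R,goto B. Now: state=B, head=1, tape[-1..2]=0100 (head:   ^)
Step 4: in state B at pos 1, read 0 -> (B,0)->write 0,move L,goto B. Now: state=B, head=0, tape[-1..2]=0100 (head:  ^)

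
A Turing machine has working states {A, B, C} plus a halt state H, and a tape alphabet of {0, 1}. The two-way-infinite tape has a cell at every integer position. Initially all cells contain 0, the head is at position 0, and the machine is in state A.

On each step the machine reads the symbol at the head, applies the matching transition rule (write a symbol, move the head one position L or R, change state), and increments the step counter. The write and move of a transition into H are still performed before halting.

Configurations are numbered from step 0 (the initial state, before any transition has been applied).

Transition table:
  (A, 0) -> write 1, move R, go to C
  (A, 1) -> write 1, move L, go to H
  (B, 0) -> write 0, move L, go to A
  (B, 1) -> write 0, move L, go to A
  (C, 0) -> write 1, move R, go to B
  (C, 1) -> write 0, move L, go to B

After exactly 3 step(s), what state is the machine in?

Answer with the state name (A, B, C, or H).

Step 1: in state A at pos 0, read 0 -> (A,0)->write 1,move R,goto C. Now: state=C, head=1, tape[-1..2]=0100 (head:   ^)
Step 2: in state C at pos 1, read 0 -> (C,0)->write 1,move R,goto B. Now: state=B, head=2, tape[-1..3]=01100 (head:    ^)
Step 3: in state B at pos 2, read 0 -> (B,0)->write 0,move L,goto A. Now: state=A, head=1, tape[-1..3]=01100 (head:   ^)

Answer: A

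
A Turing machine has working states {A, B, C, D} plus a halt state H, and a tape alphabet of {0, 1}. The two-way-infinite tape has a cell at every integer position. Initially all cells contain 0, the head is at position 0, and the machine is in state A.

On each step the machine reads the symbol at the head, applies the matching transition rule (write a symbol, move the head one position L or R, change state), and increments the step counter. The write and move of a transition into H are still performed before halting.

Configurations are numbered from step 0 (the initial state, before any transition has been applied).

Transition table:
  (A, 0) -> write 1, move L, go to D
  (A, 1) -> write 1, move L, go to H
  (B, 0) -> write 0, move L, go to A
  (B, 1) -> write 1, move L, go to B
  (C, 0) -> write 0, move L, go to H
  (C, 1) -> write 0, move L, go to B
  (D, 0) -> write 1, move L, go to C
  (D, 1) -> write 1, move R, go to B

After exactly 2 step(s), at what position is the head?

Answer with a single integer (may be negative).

Step 1: in state A at pos 0, read 0 -> (A,0)->write 1,move L,goto D. Now: state=D, head=-1, tape[-2..1]=0010 (head:  ^)
Step 2: in state D at pos -1, read 0 -> (D,0)->write 1,move L,goto C. Now: state=C, head=-2, tape[-3..1]=00110 (head:  ^)

Answer: -2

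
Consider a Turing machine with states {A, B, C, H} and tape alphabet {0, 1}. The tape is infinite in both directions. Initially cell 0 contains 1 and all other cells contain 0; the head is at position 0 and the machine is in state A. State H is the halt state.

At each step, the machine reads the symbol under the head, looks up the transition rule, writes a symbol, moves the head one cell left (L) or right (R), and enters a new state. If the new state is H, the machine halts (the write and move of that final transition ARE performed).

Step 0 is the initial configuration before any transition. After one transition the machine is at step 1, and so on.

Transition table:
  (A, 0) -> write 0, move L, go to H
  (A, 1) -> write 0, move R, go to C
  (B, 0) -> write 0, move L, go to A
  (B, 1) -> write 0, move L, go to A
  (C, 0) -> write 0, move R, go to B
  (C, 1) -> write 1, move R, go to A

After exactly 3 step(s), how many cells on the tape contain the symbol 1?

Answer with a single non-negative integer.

Answer: 0

Derivation:
Step 1: in state A at pos 0, read 1 -> (A,1)->write 0,move R,goto C. Now: state=C, head=1, tape[-1..2]=0000 (head:   ^)
Step 2: in state C at pos 1, read 0 -> (C,0)->write 0,move R,goto B. Now: state=B, head=2, tape[-1..3]=00000 (head:    ^)
Step 3: in state B at pos 2, read 0 -> (B,0)->write 0,move L,goto A. Now: state=A, head=1, tape[-1..3]=00000 (head:   ^)
No cell contains 1 after step 3 -> 0 cell(s)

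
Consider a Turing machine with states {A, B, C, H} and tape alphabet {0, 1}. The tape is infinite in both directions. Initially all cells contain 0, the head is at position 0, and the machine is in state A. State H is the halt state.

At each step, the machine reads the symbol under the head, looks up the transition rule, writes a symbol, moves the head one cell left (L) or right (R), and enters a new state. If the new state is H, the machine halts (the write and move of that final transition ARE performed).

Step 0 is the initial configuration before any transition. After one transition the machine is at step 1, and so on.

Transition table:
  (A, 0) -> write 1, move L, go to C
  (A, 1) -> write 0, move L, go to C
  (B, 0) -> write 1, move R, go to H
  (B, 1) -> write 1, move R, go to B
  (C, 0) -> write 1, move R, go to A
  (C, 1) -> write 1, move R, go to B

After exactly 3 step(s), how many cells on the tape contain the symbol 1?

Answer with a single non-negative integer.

Step 1: in state A at pos 0, read 0 -> (A,0)->write 1,move L,goto C. Now: state=C, head=-1, tape[-2..1]=0010 (head:  ^)
Step 2: in state C at pos -1, read 0 -> (C,0)->write 1,move R,goto A. Now: state=A, head=0, tape[-2..1]=0110 (head:   ^)
Step 3: in state A at pos 0, read 1 -> (A,1)->write 0,move L,goto C. Now: state=C, head=-1, tape[-2..1]=0100 (head:  ^)
Cells containing 1 after step 3: {-1} -> 1 cell(s)

Answer: 1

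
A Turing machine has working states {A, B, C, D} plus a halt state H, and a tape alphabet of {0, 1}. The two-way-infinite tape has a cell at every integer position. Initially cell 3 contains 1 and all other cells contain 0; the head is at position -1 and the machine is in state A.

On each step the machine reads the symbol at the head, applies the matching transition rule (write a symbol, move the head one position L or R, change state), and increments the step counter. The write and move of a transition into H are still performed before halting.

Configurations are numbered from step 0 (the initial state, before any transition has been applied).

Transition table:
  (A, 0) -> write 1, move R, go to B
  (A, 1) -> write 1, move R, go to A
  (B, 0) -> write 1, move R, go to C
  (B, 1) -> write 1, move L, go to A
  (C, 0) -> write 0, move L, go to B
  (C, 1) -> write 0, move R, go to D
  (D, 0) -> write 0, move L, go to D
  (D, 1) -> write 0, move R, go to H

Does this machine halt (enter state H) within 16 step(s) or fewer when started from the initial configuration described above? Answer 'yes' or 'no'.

Step 1: in state A at pos -1, read 0 -> (A,0)->write 1,move R,goto B. Now: state=B, head=0, tape[-2..4]=0100010 (head:   ^)
Step 2: in state B at pos 0, read 0 -> (B,0)->write 1,move R,goto C. Now: state=C, head=1, tape[-2..4]=0110010 (head:    ^)
Step 3: in state C at pos 1, read 0 -> (C,0)->write 0,move L,goto B. Now: state=B, head=0, tape[-2..4]=0110010 (head:   ^)
Step 4: in state B at pos 0, read 1 -> (B,1)->write 1,move L,goto A. Now: state=A, head=-1, tape[-2..4]=0110010 (head:  ^)
Step 5: in state A at pos -1, read 1 -> (A,1)->write 1,move R,goto A. Now: state=A, head=0, tape[-2..4]=0110010 (head:   ^)
Step 6: in state A at pos 0, read 1 -> (A,1)->write 1,move R,goto A. Now: state=A, head=1, tape[-2..4]=0110010 (head:    ^)
Step 7: in state A at pos 1, read 0 -> (A,0)->write 1,move R,goto B. Now: state=B, head=2, tape[-2..4]=0111010 (head:     ^)
Step 8: in state B at pos 2, read 0 -> (B,0)->write 1,move R,goto C. Now: state=C, head=3, tape[-2..4]=0111110 (head:      ^)
Step 9: in state C at pos 3, read 1 -> (C,1)->write 0,move R,goto D. Now: state=D, head=4, tape[-2..5]=01111000 (head:       ^)
Step 10: in state D at pos 4, read 0 -> (D,0)->write 0,move L,goto D. Now: state=D, head=3, tape[-2..5]=01111000 (head:      ^)
Step 11: in state D at pos 3, read 0 -> (D,0)->write 0,move L,goto D. Now: state=D, head=2, tape[-2..5]=01111000 (head:     ^)
Step 12: in state D at pos 2, read 1 -> (D,1)->write 0,move R,goto H. Now: state=H, head=3, tape[-2..5]=01110000 (head:      ^)
State H reached at step 12; 12 <= 16 -> yes

Answer: yes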